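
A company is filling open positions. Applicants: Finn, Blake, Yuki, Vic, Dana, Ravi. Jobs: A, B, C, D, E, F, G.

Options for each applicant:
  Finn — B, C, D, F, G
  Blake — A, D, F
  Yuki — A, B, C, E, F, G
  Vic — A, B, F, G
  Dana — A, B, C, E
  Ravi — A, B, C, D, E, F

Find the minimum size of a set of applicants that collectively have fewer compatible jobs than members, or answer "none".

A matching saturating every applicant exists, for instance Finn→B, Blake→D, Yuki→G, Vic→F, Dana→E, Ravi→A.
By Hall's marriage theorem, this means |N(S)| ≥ |S| for every subset S, so no violating subset exists.

none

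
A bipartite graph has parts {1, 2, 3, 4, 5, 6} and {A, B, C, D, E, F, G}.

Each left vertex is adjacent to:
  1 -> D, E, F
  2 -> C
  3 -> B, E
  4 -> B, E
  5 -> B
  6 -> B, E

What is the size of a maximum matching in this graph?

For example, pair 1-D, 2-C, 3-E, 4-B.
The set {3, 4, 5, 6} has only 2 neighbours ({B, E}), so by Hall's theorem at most 4 of the 6 left vertices can be matched.

4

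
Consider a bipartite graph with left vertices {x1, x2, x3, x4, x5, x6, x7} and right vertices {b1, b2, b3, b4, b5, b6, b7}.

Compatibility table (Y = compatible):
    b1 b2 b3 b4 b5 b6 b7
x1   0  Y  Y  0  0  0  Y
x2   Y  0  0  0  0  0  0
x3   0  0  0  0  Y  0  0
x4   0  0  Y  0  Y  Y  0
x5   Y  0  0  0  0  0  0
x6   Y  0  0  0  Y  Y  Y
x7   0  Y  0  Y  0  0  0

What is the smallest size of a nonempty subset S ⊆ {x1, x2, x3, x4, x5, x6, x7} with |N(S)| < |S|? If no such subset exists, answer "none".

2

Take S = {x2, x5}. Its neighbourhood is {b1}, so |N(S)| = 1 < |S| = 2.
No single vertex violates Hall's condition since each has at least one neighbour, so 2 is the minimum.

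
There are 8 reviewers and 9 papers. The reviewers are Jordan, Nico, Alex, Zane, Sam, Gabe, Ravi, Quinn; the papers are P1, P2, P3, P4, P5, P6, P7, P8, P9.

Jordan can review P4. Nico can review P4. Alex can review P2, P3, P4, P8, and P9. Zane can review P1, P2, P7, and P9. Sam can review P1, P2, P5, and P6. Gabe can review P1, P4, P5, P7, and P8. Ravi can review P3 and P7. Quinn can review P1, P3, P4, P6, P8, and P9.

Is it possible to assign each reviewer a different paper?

The set {Jordan, Nico} has only 1 neighbour ({P4}), so by Hall's theorem at most 7 of the 8 reviewers can be matched.
Hence no matching covers every reviewer.

No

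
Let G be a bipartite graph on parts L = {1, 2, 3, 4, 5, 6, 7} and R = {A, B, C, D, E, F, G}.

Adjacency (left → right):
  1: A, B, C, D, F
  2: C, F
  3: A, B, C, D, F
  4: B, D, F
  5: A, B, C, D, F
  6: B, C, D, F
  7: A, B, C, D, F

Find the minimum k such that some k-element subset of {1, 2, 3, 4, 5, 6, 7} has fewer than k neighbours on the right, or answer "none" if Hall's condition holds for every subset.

Take S = {1, 2, 3, 4, 5, 6}. Its neighbourhood is {A, B, C, D, F}, so |N(S)| = 5 < |S| = 6.
Every subset of size less than 6 has at least as many neighbours as members, so 6 is the minimum.

6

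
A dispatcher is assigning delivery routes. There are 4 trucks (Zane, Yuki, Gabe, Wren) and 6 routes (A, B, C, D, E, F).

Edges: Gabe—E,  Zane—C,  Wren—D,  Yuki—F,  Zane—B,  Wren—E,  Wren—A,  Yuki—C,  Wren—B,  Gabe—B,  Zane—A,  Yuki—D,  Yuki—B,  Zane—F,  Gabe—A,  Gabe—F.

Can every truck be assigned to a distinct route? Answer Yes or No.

A valid assignment of size 4: Zane–C, Yuki–F, Gabe–E, Wren–B.
All 4 trucks are covered.

Yes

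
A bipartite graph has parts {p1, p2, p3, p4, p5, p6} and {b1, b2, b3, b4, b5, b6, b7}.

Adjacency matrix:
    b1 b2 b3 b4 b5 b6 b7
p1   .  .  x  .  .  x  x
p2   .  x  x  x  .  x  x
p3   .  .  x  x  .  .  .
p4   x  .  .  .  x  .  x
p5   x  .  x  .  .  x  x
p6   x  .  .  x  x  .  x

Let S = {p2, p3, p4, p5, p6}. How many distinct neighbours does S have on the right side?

The union of neighbours of {p2, p3, p4, p5, p6} is {b1, b2, b3, b4, b5, b6, b7}, which has 7 elements.
Since |N(S)| = 7 ≥ |S| = 5, Hall's condition holds for this subset.

7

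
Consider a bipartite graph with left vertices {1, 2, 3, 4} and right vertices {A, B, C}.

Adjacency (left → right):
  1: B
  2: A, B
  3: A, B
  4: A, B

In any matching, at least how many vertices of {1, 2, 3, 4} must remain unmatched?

2

A valid assignment of size 2: 1-B, 2-A.
The set {1, 2, 3, 4} has only 2 neighbours ({A, B}), so by Hall's theorem at most 2 of the 4 left vertices can be matched.
That matches 2 of the 4, leaving 2 unmatched; no matching can do better.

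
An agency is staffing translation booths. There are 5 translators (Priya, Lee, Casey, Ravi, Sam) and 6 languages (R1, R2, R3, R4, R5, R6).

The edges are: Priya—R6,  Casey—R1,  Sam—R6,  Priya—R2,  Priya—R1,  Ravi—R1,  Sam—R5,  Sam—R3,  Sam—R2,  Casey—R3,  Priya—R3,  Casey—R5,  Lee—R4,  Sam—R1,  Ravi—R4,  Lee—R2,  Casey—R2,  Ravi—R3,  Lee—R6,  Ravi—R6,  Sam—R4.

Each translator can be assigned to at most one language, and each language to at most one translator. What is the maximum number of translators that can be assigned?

One maximum matching: Priya→R2, Lee→R4, Casey→R5, Ravi→R3, Sam→R6.
All 5 translators are matched, so no larger matching exists.

5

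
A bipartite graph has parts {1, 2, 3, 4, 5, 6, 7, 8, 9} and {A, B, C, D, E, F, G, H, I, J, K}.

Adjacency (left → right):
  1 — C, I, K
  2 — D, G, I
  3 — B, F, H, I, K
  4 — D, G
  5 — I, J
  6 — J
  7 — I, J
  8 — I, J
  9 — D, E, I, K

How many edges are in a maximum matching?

7

One maximum matching: 1-C, 2-D, 3-K, 4-G, 5-I, 6-J, 9-E.
The set {5, 6, 7, 8} has only 2 neighbours ({I, J}), so by Hall's theorem at most 7 of the 9 left vertices can be matched.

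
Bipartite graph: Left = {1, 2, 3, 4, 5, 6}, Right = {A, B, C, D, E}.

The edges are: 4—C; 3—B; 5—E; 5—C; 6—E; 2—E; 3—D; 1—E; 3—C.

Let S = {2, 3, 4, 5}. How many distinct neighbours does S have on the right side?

4

The union of neighbours of {2, 3, 4, 5} is {B, C, D, E}, which has 4 elements.
Since |N(S)| = 4 ≥ |S| = 4, Hall's condition holds for this subset.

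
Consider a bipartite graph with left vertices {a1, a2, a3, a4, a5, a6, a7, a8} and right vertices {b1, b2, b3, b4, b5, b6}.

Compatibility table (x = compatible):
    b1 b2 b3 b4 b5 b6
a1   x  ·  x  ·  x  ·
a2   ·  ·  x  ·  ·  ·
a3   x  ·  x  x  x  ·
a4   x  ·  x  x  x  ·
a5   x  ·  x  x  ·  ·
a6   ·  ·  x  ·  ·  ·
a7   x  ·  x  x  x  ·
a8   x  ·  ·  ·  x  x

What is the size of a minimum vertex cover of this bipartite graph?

5

A maximum matching has 5 edges (e.g. a1–b1, a2–b3, a3–b5, a4–b4, a8–b6).
By König's theorem the minimum vertex cover has the same size. One such cover is {a8, b1, b3, b4, b5}.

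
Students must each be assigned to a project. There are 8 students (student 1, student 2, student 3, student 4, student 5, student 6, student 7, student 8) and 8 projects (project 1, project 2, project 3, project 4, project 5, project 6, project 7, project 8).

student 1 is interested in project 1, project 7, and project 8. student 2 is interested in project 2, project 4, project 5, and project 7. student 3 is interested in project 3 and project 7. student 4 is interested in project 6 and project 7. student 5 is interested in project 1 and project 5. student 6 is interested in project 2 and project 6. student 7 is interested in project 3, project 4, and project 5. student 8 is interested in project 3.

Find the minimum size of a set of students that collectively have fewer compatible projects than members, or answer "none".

none

A matching saturating every student exists, for instance student 1→project 8, student 2→project 4, student 3→project 7, student 4→project 6, student 5→project 1, student 6→project 2, student 7→project 5, student 8→project 3.
By Hall's marriage theorem, this means |N(S)| ≥ |S| for every subset S, so no violating subset exists.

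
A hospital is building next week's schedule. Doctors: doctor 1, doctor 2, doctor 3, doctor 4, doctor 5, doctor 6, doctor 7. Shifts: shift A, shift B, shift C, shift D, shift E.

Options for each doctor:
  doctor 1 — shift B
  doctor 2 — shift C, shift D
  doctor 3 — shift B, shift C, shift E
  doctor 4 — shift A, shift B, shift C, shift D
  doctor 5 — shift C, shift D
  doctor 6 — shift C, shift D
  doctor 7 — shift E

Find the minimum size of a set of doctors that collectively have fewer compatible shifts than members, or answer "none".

3

Take S = {doctor 2, doctor 5, doctor 6}. Its neighbourhood is {shift C, shift D}, so |N(S)| = 2 < |S| = 3.
Every subset of size less than 3 has at least as many neighbours as members, so 3 is the minimum.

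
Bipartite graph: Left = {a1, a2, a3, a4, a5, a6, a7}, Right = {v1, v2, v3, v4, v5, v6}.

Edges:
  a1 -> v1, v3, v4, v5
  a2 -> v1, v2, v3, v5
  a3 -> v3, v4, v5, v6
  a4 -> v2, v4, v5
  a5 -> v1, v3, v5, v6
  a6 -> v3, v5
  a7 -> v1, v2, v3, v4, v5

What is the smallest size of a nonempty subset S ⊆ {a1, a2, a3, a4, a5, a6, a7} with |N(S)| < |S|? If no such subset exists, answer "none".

7

Take S = {a1, a2, a3, a4, a5, a6, a7}. Its neighbourhood is {v1, v2, v3, v4, v5, v6}, so |N(S)| = 6 < |S| = 7.
Every subset of size less than 7 has at least as many neighbours as members, so 7 is the minimum.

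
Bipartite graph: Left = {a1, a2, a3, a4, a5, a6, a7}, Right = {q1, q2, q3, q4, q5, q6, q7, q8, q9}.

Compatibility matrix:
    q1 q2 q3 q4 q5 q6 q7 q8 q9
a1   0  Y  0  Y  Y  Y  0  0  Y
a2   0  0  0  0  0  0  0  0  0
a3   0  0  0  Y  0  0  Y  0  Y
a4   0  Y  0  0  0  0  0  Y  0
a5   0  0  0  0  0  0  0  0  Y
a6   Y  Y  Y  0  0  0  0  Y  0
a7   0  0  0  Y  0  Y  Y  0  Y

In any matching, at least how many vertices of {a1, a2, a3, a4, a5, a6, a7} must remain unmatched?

1

A valid assignment of size 6: a1–q4, a3–q7, a4–q2, a5–q9, a6–q8, a7–q6.
The set {a2} has only 0 neighbours (∅), so by Hall's theorem at most 6 of the 7 left vertices can be matched.
That matches 6 of the 7, leaving 1 unmatched; no matching can do better.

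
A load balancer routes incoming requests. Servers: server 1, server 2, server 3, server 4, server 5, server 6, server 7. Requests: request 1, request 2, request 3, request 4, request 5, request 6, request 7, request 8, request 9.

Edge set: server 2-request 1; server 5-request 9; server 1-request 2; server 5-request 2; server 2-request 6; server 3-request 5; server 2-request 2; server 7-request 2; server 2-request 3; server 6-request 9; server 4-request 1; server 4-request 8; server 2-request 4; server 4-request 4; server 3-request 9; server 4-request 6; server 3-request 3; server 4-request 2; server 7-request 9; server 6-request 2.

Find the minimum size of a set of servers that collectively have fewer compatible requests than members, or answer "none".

3

Take S = {server 1, server 5, server 6}. Its neighbourhood is {request 2, request 9}, so |N(S)| = 2 < |S| = 3.
Every subset of size less than 3 has at least as many neighbours as members, so 3 is the minimum.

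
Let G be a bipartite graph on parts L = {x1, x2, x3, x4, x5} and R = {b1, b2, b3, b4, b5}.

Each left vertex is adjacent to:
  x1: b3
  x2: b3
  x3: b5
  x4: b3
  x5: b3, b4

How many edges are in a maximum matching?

3

A valid assignment of size 3: x1-b3, x3-b5, x5-b4.
The set {x1, x2, x4} has only 1 neighbour ({b3}), so by Hall's theorem at most 3 of the 5 left vertices can be matched.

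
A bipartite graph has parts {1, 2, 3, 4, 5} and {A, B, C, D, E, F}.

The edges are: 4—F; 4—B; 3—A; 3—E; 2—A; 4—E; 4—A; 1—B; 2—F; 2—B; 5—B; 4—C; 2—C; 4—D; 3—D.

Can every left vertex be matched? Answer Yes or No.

No

The set {1, 5} has only 1 neighbour ({B}), so by Hall's theorem at most 4 of the 5 left vertices can be matched.
Hence no matching covers every left vertex.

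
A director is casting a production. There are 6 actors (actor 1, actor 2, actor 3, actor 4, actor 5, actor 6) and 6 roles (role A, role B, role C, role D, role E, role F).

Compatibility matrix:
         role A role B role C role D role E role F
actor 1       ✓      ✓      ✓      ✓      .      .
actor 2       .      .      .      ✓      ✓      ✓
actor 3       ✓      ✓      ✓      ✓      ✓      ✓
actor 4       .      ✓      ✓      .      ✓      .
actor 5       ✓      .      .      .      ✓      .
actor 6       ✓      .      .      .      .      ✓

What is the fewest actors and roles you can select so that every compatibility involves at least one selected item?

6

The 6 edges actor 1–role B, actor 2–role D, actor 3–role C, actor 4–role E, actor 5–role A, actor 6–role F form a matching, so any vertex cover needs at least 6 vertices (one per matched edge).
Conversely {actor 1, actor 2, actor 3, actor 4, actor 5, actor 6} meets every edge and has exactly 6 vertices, so 6 is optimal.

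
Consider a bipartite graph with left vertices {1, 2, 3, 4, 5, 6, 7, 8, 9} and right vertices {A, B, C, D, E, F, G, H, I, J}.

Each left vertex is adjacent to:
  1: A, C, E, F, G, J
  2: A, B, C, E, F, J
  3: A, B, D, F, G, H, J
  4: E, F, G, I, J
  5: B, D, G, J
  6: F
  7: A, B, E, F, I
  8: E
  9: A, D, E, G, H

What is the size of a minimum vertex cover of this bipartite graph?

The 9 edges 1–J, 2–A, 3–H, 4–I, 5–D, 6–F, 7–B, 8–E, 9–G form a matching, so any vertex cover needs at least 9 vertices (one per matched edge).
Conversely {1, 2, 3, 4, 5, 6, 7, 8, 9} meets every edge and has exactly 9 vertices, so 9 is optimal.

9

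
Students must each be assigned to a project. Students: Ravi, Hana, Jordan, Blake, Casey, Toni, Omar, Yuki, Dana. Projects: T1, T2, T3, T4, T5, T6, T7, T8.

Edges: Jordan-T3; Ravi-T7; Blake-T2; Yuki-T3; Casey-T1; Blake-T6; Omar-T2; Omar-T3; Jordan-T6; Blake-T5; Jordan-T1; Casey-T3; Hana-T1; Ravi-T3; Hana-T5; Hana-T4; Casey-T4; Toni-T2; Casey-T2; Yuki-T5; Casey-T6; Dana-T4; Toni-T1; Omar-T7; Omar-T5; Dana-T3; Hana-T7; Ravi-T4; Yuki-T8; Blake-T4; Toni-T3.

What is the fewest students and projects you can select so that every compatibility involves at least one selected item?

8

The 8 edges Ravi–T4, Hana–T5, Jordan–T1, Blake–T6, Casey–T3, Toni–T2, Omar–T7, Yuki–T8 form a matching, so any vertex cover needs at least 8 vertices (one per matched edge).
Conversely {Yuki, T1, T2, T3, T4, T5, T6, T7} meets every edge and has exactly 8 vertices, so 8 is optimal.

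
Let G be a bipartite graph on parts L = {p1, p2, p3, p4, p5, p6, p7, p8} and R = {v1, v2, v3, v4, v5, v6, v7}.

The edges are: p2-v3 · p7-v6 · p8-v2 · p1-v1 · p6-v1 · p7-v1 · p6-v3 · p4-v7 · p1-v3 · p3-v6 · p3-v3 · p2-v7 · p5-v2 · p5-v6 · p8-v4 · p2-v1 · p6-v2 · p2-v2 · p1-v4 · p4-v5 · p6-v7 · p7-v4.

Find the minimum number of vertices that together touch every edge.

7

A maximum matching has 7 edges (e.g. p1–v4, p2–v1, p3–v3, p4–v5, p5–v2, p6–v7, p7–v6).
By König's theorem the minimum vertex cover has the same size. One such cover is {p4, v1, v2, v3, v4, v6, v7}.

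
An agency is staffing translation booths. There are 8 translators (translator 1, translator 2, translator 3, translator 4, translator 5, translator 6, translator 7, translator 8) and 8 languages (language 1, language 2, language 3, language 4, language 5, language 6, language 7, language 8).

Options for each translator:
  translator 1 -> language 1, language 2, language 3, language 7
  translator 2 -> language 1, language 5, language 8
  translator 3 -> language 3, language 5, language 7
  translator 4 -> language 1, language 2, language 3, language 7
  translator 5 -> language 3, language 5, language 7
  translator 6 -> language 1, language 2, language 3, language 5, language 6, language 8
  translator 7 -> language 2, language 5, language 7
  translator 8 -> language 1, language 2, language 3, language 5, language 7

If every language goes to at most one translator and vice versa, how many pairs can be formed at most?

One maximum matching: translator 1–language 1, translator 2–language 8, translator 3–language 5, translator 4–language 2, translator 5–language 3, translator 6–language 6, translator 7–language 7.
The set {translator 1, translator 3, translator 4, translator 5, translator 7, translator 8} has only 5 neighbours ({language 1, language 2, language 3, language 5, language 7}), so by Hall's theorem at most 7 of the 8 translators can be matched.

7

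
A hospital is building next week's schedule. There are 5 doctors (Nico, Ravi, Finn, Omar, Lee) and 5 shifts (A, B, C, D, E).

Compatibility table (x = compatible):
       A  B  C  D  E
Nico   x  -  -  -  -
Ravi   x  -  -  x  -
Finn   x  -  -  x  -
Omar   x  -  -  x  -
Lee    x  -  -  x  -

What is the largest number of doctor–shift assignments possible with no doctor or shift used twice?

2

For example, pair Nico–A, Ravi–D.
The set {Nico, Ravi, Finn, Omar, Lee} has only 2 neighbours ({A, D}), so by Hall's theorem at most 2 of the 5 doctors can be matched.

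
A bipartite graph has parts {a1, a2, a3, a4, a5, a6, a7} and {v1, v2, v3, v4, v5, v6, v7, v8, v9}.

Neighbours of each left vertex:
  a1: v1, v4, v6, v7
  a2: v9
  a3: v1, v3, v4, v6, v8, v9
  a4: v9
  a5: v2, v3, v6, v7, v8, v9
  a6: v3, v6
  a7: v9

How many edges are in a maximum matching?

5

For example, pair a1–v7, a2–v9, a3–v3, a5–v2, a6–v6.
The set {a2, a4, a7} has only 1 neighbour ({v9}), so by Hall's theorem at most 5 of the 7 left vertices can be matched.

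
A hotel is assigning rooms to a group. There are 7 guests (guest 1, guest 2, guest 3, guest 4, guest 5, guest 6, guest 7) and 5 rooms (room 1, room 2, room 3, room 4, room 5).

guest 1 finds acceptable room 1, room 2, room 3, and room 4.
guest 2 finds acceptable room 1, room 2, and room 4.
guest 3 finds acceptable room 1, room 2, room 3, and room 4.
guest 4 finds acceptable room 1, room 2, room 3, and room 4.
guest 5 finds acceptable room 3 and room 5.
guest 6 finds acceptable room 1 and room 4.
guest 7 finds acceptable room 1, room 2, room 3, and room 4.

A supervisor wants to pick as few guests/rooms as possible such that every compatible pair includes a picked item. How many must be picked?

{guest 5, room 1, room 2, room 3, room 4} is a vertex cover of size 5: every edge has an endpoint in this set.
No smaller cover exists because guest 1–room 1, guest 2–room 2, guest 3–room 4, guest 4–room 3, guest 5–room 5 is a matching of size 5, and a cover must include an endpoint of each of these disjoint edges (König's theorem).

5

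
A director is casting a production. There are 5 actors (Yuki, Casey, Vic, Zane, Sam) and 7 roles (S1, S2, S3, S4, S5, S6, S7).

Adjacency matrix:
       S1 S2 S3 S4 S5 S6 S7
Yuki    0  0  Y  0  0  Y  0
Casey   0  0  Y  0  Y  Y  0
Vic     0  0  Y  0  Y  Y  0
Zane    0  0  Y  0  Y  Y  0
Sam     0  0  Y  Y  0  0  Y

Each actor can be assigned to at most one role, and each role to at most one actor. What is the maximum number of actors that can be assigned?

4

One maximum matching: Yuki–S3, Casey–S5, Vic–S6, Sam–S4.
The set {Yuki, Casey, Vic, Zane} has only 3 neighbours ({S3, S5, S6}), so by Hall's theorem at most 4 of the 5 actors can be matched.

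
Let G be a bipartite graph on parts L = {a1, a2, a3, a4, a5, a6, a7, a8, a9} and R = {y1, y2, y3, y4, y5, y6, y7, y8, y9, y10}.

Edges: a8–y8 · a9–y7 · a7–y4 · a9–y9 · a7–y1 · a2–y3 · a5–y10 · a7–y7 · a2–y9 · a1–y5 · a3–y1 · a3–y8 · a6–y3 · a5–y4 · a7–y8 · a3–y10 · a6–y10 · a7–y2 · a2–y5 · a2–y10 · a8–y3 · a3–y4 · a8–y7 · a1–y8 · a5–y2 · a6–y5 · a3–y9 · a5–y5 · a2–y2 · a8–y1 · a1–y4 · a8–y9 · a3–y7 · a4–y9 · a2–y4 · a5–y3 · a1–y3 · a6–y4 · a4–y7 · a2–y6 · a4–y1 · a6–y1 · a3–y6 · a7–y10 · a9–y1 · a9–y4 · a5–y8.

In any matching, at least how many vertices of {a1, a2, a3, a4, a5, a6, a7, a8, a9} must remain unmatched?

0

A valid assignment of size 9: a1→y5, a2→y4, a3→y6, a4→y9, a5→y8, a6→y10, a7→y1, a8→y3, a9→y7.
All 9 left vertices are matched, so no larger matching exists.
That matches 9 of the 9, leaving 0 unmatched; no matching can do better.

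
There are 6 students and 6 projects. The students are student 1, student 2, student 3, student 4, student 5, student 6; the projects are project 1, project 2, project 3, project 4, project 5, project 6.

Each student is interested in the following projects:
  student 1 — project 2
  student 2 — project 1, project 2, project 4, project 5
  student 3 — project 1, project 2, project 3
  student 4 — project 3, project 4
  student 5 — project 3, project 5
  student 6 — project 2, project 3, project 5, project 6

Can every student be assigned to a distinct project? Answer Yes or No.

Yes

One maximum matching: student 1–project 2, student 2–project 5, student 3–project 1, student 4–project 4, student 5–project 3, student 6–project 6.
Every student is matched, so this is a perfect matching.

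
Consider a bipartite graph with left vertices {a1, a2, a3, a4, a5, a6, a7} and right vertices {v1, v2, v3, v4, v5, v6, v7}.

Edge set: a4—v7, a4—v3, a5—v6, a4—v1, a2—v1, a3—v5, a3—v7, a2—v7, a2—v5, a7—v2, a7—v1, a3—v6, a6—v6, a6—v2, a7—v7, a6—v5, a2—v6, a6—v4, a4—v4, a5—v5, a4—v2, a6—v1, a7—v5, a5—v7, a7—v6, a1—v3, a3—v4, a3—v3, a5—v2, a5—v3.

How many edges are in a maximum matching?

7

For example, pair a1→v3, a2→v7, a3→v4, a4→v1, a5→v5, a6→v6, a7→v2.
All 7 left vertices are matched, so no larger matching exists.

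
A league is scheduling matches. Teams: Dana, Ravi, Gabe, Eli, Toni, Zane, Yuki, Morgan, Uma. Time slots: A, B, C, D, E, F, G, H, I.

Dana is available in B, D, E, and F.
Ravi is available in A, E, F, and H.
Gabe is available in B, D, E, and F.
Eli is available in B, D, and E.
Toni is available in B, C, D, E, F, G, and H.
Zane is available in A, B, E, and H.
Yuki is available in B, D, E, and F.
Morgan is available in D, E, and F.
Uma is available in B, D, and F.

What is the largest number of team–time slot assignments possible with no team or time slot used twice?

7

For example, pair Dana→F, Ravi→A, Gabe→D, Eli→E, Toni→G, Zane→H, Yuki→B.
The set {Dana, Gabe, Eli, Yuki, Morgan, Uma} has only 4 neighbours ({B, D, E, F}), so by Hall's theorem at most 7 of the 9 teams can be matched.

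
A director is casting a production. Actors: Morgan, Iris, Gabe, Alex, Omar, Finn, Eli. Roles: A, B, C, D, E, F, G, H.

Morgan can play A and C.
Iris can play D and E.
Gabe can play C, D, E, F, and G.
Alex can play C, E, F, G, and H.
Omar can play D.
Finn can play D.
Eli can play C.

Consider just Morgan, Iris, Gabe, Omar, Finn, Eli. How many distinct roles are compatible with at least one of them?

The union of neighbours of {Morgan, Iris, Gabe, Omar, Finn, Eli} is {A, C, D, E, F, G}, which has 6 elements.
Since |N(S)| = 6 ≥ |S| = 6, Hall's condition holds for this subset.

6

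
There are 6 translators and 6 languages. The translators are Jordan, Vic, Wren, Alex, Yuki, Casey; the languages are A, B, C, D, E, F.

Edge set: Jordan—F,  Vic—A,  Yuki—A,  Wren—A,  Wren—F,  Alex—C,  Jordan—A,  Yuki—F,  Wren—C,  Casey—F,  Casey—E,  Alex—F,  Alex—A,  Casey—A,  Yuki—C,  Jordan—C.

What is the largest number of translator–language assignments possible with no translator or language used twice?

A valid assignment of size 4: Jordan-C, Vic-A, Wren-F, Casey-E.
The set {Jordan, Vic, Wren, Alex, Yuki} has only 3 neighbours ({A, C, F}), so by Hall's theorem at most 4 of the 6 translators can be matched.

4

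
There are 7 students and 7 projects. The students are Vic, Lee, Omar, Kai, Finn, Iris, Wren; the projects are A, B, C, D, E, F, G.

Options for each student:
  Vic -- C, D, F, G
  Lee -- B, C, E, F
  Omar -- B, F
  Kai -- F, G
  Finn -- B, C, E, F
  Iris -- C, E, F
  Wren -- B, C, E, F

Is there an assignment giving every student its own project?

No

The set {Lee, Omar, Finn, Iris, Wren} has only 4 neighbours ({B, C, E, F}), so by Hall's theorem at most 6 of the 7 students can be matched.
Hence no matching covers every student.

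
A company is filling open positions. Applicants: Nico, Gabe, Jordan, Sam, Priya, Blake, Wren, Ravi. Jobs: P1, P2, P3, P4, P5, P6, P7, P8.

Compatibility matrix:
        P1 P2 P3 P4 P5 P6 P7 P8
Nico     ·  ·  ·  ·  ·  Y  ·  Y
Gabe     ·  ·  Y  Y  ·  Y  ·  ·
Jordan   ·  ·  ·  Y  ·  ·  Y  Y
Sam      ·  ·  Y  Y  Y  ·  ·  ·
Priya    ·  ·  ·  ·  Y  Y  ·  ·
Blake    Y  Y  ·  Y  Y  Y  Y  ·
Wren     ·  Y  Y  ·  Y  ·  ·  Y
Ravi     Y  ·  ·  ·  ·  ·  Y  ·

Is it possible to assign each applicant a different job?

For example, pair Nico–P8, Gabe–P4, Jordan–P7, Sam–P3, Priya–P6, Blake–P2, Wren–P5, Ravi–P1.
Every applicant is matched, so this is a perfect matching.

Yes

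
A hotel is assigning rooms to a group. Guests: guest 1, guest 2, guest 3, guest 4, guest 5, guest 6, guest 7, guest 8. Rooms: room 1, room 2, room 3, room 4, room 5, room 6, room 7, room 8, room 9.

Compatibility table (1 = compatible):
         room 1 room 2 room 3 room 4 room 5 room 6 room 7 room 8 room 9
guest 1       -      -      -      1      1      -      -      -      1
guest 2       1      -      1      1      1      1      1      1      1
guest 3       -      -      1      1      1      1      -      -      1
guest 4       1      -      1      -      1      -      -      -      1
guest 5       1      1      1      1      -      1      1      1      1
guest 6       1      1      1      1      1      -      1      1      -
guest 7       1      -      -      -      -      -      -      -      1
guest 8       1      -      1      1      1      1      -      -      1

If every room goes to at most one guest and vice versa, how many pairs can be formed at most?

For example, pair guest 1-room 9, guest 2-room 8, guest 3-room 6, guest 4-room 3, guest 5-room 2, guest 6-room 5, guest 7-room 1, guest 8-room 4.
All 8 guests are matched, so no larger matching exists.

8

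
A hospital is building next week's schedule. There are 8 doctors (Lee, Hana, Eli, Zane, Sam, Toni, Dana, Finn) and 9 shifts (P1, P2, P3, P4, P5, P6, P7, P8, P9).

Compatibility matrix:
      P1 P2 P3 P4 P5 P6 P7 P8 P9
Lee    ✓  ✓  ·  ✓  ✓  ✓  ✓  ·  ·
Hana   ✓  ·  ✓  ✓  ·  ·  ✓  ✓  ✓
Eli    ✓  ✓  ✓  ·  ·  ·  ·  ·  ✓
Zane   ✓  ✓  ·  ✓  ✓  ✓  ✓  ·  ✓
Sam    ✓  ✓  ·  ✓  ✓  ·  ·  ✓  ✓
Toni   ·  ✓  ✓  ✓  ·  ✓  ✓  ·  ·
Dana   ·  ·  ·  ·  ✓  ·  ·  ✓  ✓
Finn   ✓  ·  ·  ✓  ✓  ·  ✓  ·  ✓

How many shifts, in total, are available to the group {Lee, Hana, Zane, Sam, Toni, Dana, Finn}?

9

The union of neighbours of {Lee, Hana, Zane, Sam, Toni, Dana, Finn} is {P1, P2, P3, P4, P5, P6, P7, P8, P9}, which has 9 elements.
Since |N(S)| = 9 ≥ |S| = 7, Hall's condition holds for this subset.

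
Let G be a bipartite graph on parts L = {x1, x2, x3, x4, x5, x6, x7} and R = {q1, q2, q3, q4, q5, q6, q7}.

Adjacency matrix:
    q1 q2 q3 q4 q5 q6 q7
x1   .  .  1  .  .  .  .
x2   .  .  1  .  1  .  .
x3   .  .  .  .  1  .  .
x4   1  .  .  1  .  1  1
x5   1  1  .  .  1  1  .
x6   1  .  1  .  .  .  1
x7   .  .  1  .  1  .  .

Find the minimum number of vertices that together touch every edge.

5

{x4, x5, x6, q3, q5} is a vertex cover of size 5: every edge has an endpoint in this set.
No smaller cover exists because x1–q3, x2–q5, x4–q4, x5–q6, x6–q7 is a matching of size 5, and a cover must include an endpoint of each of these disjoint edges (König's theorem).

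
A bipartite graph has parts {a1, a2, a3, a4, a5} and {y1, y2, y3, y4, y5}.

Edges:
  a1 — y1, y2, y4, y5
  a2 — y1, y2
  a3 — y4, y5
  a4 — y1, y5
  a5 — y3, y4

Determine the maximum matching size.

5

For example, pair a1-y5, a2-y2, a3-y4, a4-y1, a5-y3.
This saturates every left vertex, so 5 is the maximum.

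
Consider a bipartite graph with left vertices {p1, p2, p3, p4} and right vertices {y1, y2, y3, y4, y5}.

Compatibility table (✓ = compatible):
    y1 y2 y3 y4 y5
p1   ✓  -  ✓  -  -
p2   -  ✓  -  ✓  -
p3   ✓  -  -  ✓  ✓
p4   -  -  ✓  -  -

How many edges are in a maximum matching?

4

A valid assignment of size 4: p1→y1, p2→y2, p3→y4, p4→y3.
This saturates every left vertex, so 4 is the maximum.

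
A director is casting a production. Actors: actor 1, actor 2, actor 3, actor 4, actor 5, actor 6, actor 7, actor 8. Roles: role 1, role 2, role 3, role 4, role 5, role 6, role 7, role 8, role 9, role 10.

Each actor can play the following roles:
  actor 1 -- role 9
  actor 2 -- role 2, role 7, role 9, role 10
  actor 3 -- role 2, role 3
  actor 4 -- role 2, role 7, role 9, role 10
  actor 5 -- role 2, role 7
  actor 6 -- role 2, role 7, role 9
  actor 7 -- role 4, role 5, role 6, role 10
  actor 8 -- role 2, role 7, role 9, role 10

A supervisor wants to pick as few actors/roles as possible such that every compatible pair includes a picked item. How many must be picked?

6

A maximum matching has 6 edges (e.g. actor 1–role 9, actor 2–role 10, actor 3–role 3, actor 4–role 2, actor 5–role 7, actor 7–role 5).
By König's theorem the minimum vertex cover has the same size. One such cover is {actor 3, actor 7, role 2, role 7, role 9, role 10}.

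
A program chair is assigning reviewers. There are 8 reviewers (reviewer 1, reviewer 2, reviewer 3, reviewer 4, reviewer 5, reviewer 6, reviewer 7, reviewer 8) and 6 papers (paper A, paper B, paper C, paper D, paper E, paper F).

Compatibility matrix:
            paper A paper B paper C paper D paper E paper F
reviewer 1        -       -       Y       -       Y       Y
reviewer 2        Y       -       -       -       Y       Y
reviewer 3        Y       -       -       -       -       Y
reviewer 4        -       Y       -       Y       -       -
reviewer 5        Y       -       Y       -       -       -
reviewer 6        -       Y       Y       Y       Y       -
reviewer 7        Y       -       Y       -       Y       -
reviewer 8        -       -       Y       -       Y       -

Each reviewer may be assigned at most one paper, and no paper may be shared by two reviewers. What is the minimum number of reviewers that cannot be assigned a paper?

One maximum matching: reviewer 1→paper E, reviewer 2→paper F, reviewer 3→paper A, reviewer 4→paper B, reviewer 5→paper C, reviewer 6→paper D.
The set {reviewer 1, reviewer 2, reviewer 3, reviewer 5, reviewer 7, reviewer 8} has only 4 neighbours ({paper A, paper C, paper E, paper F}), so by Hall's theorem at most 6 of the 8 reviewers can be matched.
That matches 6 of the 8, leaving 2 unmatched; no matching can do better.

2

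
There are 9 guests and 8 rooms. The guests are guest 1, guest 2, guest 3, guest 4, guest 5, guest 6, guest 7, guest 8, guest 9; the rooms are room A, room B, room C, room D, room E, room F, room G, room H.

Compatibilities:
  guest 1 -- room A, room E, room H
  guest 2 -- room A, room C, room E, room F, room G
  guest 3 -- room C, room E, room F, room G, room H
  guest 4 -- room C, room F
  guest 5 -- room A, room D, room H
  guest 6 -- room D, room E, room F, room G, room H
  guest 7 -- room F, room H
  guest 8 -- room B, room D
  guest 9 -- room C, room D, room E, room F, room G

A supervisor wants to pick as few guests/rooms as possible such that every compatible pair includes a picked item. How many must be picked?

8

A maximum matching has 8 edges (e.g. guest 1–room H, guest 2–room A, guest 3–room E, guest 4–room C, guest 5–room D, guest 6–room G, guest 7–room F, guest 8–room B).
By König's theorem the minimum vertex cover has the same size. One such cover is {guest 8, room A, room C, room D, room E, room F, room G, room H}.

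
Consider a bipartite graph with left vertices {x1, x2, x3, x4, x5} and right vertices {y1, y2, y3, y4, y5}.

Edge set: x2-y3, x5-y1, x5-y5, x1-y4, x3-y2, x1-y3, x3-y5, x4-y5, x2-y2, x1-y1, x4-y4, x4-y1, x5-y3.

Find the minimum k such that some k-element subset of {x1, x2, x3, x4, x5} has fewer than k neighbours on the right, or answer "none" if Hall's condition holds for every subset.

A matching saturating every left vertex exists, for instance x1→y1, x2→y2, x3→y5, x4→y4, x5→y3.
By Hall's marriage theorem, this means |N(S)| ≥ |S| for every subset S, so no violating subset exists.

none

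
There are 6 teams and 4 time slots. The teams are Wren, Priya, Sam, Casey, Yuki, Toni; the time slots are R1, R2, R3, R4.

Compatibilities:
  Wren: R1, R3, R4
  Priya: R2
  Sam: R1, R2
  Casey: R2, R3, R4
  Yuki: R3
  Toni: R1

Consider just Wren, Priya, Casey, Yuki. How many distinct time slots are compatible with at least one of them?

The union of neighbours of {Wren, Priya, Casey, Yuki} is {R1, R2, R3, R4}, which has 4 elements.
Since |N(S)| = 4 ≥ |S| = 4, Hall's condition holds for this subset.

4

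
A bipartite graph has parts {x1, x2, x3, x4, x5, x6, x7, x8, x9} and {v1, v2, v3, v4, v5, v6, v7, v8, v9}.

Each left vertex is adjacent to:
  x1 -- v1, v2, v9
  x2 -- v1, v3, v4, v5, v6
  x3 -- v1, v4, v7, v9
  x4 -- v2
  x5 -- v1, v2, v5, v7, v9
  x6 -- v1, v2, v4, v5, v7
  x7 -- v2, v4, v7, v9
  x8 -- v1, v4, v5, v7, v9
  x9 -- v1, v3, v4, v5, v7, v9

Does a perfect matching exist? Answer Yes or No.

The set {x1, x3, x4, x5, x6, x7, x8} has only 6 neighbours ({v1, v2, v4, v5, v7, v9}), so by Hall's theorem at most 8 of the 9 left vertices can be matched.
Hence no matching covers every left vertex.

No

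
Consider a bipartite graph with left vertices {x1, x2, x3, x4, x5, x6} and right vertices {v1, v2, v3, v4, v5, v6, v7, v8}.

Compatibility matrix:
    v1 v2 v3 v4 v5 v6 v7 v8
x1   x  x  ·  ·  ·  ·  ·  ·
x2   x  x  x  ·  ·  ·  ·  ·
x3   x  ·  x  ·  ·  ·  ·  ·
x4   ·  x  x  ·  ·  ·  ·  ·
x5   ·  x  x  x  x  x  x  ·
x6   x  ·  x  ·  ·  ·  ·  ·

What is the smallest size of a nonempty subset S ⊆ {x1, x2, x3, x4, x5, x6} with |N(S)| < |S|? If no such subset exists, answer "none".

Take S = {x1, x2, x3, x4}. Its neighbourhood is {v1, v2, v3}, so |N(S)| = 3 < |S| = 4.
Every subset of size less than 4 has at least as many neighbours as members, so 4 is the minimum.

4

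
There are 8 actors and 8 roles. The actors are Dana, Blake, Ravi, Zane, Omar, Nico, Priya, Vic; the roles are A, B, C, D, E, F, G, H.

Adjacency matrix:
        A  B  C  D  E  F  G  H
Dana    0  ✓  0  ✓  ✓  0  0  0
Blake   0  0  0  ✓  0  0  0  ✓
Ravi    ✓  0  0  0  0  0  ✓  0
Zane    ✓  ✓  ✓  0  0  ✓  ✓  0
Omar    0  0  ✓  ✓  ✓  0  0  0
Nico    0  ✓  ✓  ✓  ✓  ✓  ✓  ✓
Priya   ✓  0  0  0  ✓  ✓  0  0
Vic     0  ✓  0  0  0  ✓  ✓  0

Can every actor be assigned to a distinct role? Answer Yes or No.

Yes

For example, pair Dana→E, Blake→D, Ravi→A, Zane→G, Omar→C, Nico→H, Priya→F, Vic→B.
Every actor is matched, so this is a perfect matching.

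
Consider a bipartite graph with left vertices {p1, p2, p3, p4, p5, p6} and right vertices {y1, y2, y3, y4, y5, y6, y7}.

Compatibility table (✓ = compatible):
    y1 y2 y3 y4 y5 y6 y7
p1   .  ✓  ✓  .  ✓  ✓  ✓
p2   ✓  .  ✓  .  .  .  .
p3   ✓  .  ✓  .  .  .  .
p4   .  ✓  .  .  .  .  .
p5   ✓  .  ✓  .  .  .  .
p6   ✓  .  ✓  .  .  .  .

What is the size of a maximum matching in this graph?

4

For example, pair p1–y7, p2–y1, p3–y3, p4–y2.
The set {p2, p3, p5, p6} has only 2 neighbours ({y1, y3}), so by Hall's theorem at most 4 of the 6 left vertices can be matched.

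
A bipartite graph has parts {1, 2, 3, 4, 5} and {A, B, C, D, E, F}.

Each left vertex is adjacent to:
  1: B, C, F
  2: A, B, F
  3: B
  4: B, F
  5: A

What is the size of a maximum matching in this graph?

For example, pair 1–C, 2–A, 3–B, 4–F.
The set {2, 3, 4, 5} has only 3 neighbours ({A, B, F}), so by Hall's theorem at most 4 of the 5 left vertices can be matched.

4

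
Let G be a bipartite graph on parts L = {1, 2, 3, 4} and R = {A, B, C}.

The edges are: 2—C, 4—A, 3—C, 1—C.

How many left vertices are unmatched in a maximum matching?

2

One maximum matching: 1-C, 4-A.
The set {1, 2, 3} has only 1 neighbour ({C}), so by Hall's theorem at most 2 of the 4 left vertices can be matched.
That matches 2 of the 4, leaving 2 unmatched; no matching can do better.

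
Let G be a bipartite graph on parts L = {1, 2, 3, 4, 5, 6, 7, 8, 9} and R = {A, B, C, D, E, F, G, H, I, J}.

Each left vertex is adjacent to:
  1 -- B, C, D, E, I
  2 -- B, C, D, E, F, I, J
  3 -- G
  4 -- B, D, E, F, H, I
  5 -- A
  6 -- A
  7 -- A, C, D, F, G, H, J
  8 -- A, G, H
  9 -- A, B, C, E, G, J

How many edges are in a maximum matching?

8

For example, pair 1→D, 2→E, 3→G, 4→B, 5→A, 7→F, 8→H, 9→J.
The set {5, 6} has only 1 neighbour ({A}), so by Hall's theorem at most 8 of the 9 left vertices can be matched.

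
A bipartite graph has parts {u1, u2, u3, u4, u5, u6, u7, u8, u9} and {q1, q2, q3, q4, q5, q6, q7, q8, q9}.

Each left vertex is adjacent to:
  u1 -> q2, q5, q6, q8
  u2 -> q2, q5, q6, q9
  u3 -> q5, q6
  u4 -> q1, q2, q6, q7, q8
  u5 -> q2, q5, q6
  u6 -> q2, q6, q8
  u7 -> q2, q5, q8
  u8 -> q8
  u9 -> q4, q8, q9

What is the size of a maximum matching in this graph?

7

A valid assignment of size 7: u1-q2, u2-q9, u3-q6, u4-q7, u5-q5, u6-q8, u9-q4.
The set {u1, u3, u5, u6, u7, u8} has only 4 neighbours ({q2, q5, q6, q8}), so by Hall's theorem at most 7 of the 9 left vertices can be matched.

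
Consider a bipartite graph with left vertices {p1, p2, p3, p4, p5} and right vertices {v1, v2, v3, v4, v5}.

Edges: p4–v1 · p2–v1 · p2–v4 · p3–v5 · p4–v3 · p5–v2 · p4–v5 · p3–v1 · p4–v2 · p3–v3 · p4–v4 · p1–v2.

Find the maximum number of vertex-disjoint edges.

One maximum matching: p1-v2, p2-v4, p3-v1, p4-v3.
The set {p1, p5} has only 1 neighbour ({v2}), so by Hall's theorem at most 4 of the 5 left vertices can be matched.

4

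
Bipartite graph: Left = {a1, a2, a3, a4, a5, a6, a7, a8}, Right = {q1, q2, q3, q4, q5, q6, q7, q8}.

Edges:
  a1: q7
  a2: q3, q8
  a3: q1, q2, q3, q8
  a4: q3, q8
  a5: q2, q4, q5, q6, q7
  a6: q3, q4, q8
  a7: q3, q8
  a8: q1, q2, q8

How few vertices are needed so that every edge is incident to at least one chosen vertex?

7

{a1, a3, a5, a6, a8, q3, q8} is a vertex cover of size 7: every edge has an endpoint in this set.
No smaller cover exists because a1–q7, a2–q3, a3–q1, a4–q8, a5–q6, a6–q4, a8–q2 is a matching of size 7, and a cover must include an endpoint of each of these disjoint edges (König's theorem).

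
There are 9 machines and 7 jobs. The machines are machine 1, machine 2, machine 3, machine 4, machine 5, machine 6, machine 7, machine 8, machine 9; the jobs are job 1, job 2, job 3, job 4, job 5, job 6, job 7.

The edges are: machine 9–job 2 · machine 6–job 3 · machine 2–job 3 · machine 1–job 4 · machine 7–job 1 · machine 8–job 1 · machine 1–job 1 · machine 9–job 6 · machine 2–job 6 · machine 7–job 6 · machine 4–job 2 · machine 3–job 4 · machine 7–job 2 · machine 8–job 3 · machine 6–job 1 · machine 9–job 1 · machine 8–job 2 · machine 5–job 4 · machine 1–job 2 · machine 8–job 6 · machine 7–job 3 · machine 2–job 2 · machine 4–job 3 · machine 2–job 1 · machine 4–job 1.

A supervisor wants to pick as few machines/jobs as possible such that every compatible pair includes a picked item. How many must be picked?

A maximum matching has 5 edges (e.g. machine 1–job 1, machine 2–job 6, machine 3–job 4, machine 4–job 2, machine 6–job 3).
By König's theorem the minimum vertex cover has the same size. One such cover is {job 1, job 2, job 3, job 4, job 6}.

5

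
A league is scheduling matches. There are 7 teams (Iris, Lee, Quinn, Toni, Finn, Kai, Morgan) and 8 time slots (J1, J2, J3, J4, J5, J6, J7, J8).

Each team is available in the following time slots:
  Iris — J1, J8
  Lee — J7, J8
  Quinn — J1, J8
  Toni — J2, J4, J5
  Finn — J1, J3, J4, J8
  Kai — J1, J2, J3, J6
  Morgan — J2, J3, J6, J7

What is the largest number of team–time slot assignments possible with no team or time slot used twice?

One maximum matching: Iris-J1, Lee-J7, Quinn-J8, Toni-J5, Finn-J4, Kai-J6, Morgan-J3.
All 7 teams are matched, so no larger matching exists.

7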